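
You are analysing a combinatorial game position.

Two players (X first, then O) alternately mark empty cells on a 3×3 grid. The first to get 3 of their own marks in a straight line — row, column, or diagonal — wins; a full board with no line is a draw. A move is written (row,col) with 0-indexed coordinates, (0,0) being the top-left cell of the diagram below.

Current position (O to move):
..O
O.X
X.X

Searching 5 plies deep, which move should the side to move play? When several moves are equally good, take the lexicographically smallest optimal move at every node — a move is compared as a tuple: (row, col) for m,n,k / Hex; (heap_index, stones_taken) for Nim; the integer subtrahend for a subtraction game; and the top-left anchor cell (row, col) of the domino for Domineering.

p1 O@[..O/O.X/X.X]: (0,0)[O.O/O.X/X.X]-1 (0,1)[.OO/O.X/X.X]-1 (1,1)[..O/OOX/X.X]-1 (2,1)[..O/O.X/XOX]+0*
p2 X@[..O/O.X/XOX]: (0,0)[X.O/O.X/XOX]+0* (0,1)[.XO/O.X/XOX]+0 (1,1)[..O/OXX/XOX]+0
p3 O@[X.O/O.X/XOX]: (0,1)[XOO/O.X/XOX]-1 (1,1)[X.O/OOX/XOX]+0*
p4 X@[X.O/OOX/XOX]: (0,1)[XXO/OOX/XOX]+0*
p5 O@[XXO/OOX/XOX] terminal +0; root [..O/O.X/X.X] d5

O's best at [..O/O.X/X.X]: (2,1)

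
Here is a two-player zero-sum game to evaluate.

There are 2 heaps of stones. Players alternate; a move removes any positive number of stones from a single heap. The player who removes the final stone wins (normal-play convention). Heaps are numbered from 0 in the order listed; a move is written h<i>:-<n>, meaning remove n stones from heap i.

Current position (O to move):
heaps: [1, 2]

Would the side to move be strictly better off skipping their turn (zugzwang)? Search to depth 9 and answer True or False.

[(1,2)] O move#1: h0:-1:-1/(0,2), h1:-1:+1/(1,1)*, h1:-2:-1/(1,0)
[(1,1)] X move#2: h0:-1:-1/(0,1)*, h1:-1:-1/(1,0)
[(0,1)] O move#3: h1:-1:+1/(0,0)*
[(0,0)] end (terminal -1, X#4); searched (1,2) to 9
pass branch (X moves first from the same position):
  | [(1,2)] X move#1: h0:-1:-1/(0,2), h1:-1:+1/(1,1)*, h1:-2:-1/(1,0)
  | [(1,1)] O move#2: h0:-1:-1/(0,1)*, h1:-1:-1/(1,0)
  | [(0,1)] X move#3: h1:-1:+1/(0,0)*
  | [(0,0)] end (terminal -1, O#4); searched (1,2) to 9
O moving scores +1; O passing scores -1

zugzwang((1,2), O) = False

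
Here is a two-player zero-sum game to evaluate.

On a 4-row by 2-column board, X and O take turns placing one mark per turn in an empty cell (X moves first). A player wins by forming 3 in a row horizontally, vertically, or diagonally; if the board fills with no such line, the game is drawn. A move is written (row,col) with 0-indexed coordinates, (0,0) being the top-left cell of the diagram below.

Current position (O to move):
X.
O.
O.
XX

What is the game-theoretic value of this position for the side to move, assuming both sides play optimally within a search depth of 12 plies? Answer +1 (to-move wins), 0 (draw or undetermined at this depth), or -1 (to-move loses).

value(X./O./O./XX, O) = 0

ply 1, O at X./O./O./XX | (0,1)=+0→XO/O./O./XX*; (1,1)=+0→X./OO/O./XX; (2,1)=+0→X./O./OO/XX
ply 2, X at XO/O./O./XX | (1,1)=+0→XO/OX/O./XX*; (2,1)=+0→XO/O./OX/XX
ply 3, O at XO/OX/O./XX | (2,1)=+0→XO/OX/OO/XX*
ply 4: XO/OX/OO/XX is terminal +0 (X); from X./O./O./XX depth 12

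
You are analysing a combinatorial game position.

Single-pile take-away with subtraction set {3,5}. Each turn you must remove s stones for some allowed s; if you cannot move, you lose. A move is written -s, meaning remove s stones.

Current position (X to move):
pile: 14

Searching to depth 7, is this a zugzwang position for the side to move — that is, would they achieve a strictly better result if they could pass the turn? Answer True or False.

zugzwang(14, X) = False

p1 X@[14]: -3[11]-1 -5[9]+1*
p2 O@[9]: -3[6]-1* -5[4]-1
p3 X@[6]: -3[3]-1 -5[1]+1*
p4 O@[1] terminal -1; root [14] d7
pass branch (O moves first from the same position):
  | p1 O@[14]: -3[11]-1 -5[9]+1*
  | p2 X@[9]: -3[6]-1* -5[4]-1
  | p3 O@[6]: -3[3]-1 -5[1]+1*
  | p4 X@[1] terminal -1; root [14] d7
X moving scores +1; X passing scores -1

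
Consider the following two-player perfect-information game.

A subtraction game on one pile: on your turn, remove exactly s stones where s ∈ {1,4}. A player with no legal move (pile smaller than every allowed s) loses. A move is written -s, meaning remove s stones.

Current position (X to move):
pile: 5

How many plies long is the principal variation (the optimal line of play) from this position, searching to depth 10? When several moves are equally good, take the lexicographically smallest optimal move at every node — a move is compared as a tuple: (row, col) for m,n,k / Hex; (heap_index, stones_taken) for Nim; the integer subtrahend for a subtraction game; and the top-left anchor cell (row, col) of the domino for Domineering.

[5] X move#1: -1:-1/4*, -4:-1/1
[4] O move#2: -1:-1/3, -4:+1/0*
[0] end (terminal -1, X#3); searched 5 to 10

PV length from [5]: 2 plies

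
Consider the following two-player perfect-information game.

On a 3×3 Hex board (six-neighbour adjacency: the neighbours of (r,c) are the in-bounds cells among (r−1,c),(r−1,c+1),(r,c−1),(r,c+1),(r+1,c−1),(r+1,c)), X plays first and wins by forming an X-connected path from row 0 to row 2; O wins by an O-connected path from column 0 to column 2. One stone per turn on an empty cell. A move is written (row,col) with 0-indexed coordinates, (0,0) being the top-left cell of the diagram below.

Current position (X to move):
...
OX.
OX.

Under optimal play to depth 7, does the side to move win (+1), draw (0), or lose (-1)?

[.../OX./OX.] X move#1: (0,0):+1/X../OX./OX.*, (0,1):+1/.X./OX./OX., (0,2):+1/..X/OX./OX., (1,2):+1/.../OXX/OX., (2,2):+1/.../OX./OXX
[X../OX./OX.] O move#2: (0,1):-1/XO./OX./OX.*, (0,2):-1/X.O/OX./OX., (1,2):-1/X../OXO/OX., (2,2):-1/X../OX./OXO
[XO./OX./OX.] X move#3: (0,2):+1/XOX/OX./OX.*, (1,2):-1/XO./OXX/OX., (2,2):-1/XO./OX./OXX
[XOX/OX./OX.] end (terminal -1, O#4); searched .../OX./OX. to 7

value(.../OX./OX., X) = +1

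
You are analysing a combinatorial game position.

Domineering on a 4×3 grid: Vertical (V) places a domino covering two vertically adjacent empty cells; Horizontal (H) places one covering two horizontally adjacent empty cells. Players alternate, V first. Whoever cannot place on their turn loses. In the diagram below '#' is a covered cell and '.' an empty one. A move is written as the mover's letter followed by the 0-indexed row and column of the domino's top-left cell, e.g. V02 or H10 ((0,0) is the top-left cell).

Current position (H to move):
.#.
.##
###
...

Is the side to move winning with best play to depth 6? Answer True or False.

ply 1, H at .#./.##/###/... | H30=-1→.#./.##/###/##.*; H31=-1→.#./.##/###/.##
ply 2, V at .#./.##/###/##. | V00=+1→##./###/###/##.*
ply 3: ##./###/###/##. is terminal -1 (H); from .#./.##/###/... depth 6

H winning at [.#./.##/###/...]: False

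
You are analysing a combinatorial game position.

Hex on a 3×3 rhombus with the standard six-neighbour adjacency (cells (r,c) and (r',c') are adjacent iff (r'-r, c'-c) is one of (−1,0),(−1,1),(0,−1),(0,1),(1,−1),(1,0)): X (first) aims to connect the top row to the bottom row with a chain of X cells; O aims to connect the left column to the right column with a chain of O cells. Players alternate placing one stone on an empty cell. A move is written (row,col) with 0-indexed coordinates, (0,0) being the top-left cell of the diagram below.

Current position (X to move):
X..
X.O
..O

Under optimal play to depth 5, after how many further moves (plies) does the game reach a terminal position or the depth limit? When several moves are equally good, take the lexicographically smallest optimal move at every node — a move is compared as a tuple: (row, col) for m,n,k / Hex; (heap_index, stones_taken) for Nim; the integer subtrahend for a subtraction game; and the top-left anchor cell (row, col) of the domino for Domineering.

p1 X@[X../X.O/..O]: (0,1)[XX./X.O/..O]-1 (0,2)[X.X/X.O/..O]-1 (1,1)[X../XXO/..O]+1* (2,0)[X../X.O/X.O]+1 (2,1)[X../X.O/.XO]+1
p2 O@[X../XXO/..O]: (0,1)[XO./XXO/..O]-1* (0,2)[X.O/XXO/..O]-1 (2,0)[X../XXO/O.O]-1 (2,1)[X../XXO/.OO]-1
p3 X@[XO./XXO/..O]: (0,2)[XOX/XXO/..O]+1* (2,0)[XO./XXO/X.O]+1 (2,1)[XO./XXO/.XO]+1
p4 O@[XOX/XXO/..O]: (2,0)[XOX/XXO/O.O]-1* (2,1)[XOX/XXO/.OO]-1
p5 X@[XOX/XXO/O.O]: (2,1)[XOX/XXO/OXO]+1*
p6 O@[XOX/XXO/OXO] terminal -1; root [X../X.O/..O] d5

PV length from [X../X.O/..O]: 5 plies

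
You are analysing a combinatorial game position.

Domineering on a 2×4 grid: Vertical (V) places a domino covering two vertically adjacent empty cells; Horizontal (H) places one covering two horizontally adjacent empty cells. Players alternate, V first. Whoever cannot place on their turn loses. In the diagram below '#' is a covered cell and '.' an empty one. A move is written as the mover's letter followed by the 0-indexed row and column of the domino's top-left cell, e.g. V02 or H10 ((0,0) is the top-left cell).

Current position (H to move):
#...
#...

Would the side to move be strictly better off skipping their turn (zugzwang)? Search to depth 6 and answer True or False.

[#.../#...] H move#1: H01:+1/###./#...*, H02:+1/#.##/#..., H11:+1/#.../###., H12:+1/#.../#.##
[###./#...] V move#2: V03:-1/####/#..#*
[####/#..#] H move#3: H11:+1/####/####*
[####/####] end (terminal -1, V#4); searched #.../#... to 6
pass branch (V moves first from the same position):
  | [#.../#...] V move#1: V01:-1/##../##.., V02:+1/#.#./#.#.*, V03:-1/#..#/#..#
  | [#.#./#.#.] end (terminal -1, H#2); searched #.../#... to 6
H moving scores +1; H passing scores -1

zugzwang(#.../#..., H) = False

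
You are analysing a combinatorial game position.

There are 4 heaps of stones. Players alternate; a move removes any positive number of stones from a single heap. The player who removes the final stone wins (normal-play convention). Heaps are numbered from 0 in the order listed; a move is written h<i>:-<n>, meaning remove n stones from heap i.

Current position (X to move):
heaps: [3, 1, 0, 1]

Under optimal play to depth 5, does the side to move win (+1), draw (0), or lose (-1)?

ply 1, X at (3,1,0,1) | h0:-1=-1→(2,1,0,1); h0:-2=-1→(1,1,0,1); h0:-3=+1→(0,1,0,1)*; h1:-1=-1→(3,0,0,1); h3:-1=-1→(3,1,0,0)
ply 2, O at (0,1,0,1) | h1:-1=-1→(0,0,0,1)*; h3:-1=-1→(0,1,0,0)
ply 3, X at (0,0,0,1) | h3:-1=+1→(0,0,0,0)*
ply 4: (0,0,0,0) is terminal -1 (O); from (3,1,0,1) depth 5

value((3,1,0,1), X) = +1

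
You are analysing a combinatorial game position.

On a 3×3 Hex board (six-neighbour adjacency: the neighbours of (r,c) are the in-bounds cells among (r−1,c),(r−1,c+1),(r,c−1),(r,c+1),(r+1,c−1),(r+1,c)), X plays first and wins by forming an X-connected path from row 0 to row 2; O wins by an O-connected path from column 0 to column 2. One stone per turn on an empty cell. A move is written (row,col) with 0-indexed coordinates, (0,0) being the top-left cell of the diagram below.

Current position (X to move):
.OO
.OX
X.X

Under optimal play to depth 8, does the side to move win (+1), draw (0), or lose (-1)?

p1 X@[.OO/.OX/X.X]: (0,0)[XOO/.OX/X.X]-1* (1,0)[.OO/XOX/X.X]-1 (2,1)[.OO/.OX/XXX]-1
p2 O@[XOO/.OX/X.X]: (1,0)[XOO/OOX/X.X]+1* (2,1)[XOO/.OX/XOX]-1
p3 X@[XOO/OOX/X.X] terminal -1; root [.OO/.OX/X.X] d8

value(.OO/.OX/X.X, X) = -1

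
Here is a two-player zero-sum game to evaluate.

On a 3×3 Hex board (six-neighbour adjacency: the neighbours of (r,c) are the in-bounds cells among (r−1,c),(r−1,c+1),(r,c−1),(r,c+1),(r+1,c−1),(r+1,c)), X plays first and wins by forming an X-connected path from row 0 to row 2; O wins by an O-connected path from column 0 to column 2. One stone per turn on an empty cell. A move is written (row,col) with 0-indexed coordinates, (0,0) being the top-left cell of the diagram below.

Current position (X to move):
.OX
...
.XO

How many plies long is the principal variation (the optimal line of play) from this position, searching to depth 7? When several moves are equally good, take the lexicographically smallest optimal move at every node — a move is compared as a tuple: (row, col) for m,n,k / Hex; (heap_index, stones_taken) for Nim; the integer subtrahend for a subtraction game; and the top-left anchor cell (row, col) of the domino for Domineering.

PV length from [.OX/.../.XO]: 3 plies

ply 1, X at .OX/.../.XO | (0,0)=+1→XOX/.../.XO*; (1,0)=+1→.OX/X../.XO; (1,1)=+1→.OX/.X./.XO; (1,2)=+1→.OX/..X/.XO; (2,0)=+1→.OX/.../XXO
ply 2, O at XOX/.../.XO | (1,0)=-1→XOX/O../.XO*; (1,1)=-1→XOX/.O./.XO; (1,2)=-1→XOX/..O/.XO; (2,0)=-1→XOX/.../OXO
ply 3, X at XOX/O../.XO | (1,1)=+1→XOX/OX./.XO*; (1,2)=+1→XOX/O.X/.XO; (2,0)=+1→XOX/O../XXO
ply 4: XOX/OX./.XO is terminal -1 (O); from .OX/.../.XO depth 7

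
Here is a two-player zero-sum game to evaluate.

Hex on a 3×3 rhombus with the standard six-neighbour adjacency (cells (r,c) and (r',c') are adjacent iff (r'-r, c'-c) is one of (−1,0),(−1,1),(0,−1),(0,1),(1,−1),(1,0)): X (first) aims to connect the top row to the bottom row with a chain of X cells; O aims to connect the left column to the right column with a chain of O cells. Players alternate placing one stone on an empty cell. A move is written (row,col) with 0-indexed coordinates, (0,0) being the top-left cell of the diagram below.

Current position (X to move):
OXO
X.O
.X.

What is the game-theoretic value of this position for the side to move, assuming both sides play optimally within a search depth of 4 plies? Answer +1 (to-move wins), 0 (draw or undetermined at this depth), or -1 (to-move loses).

value(OXO/X.O/.X., X) = +1

[OXO/X.O/.X.] X move#1: (1,1):+1/OXO/XXO/.X.*, (2,0):+1/OXO/X.O/XX., (2,2):+1/OXO/X.O/.XX
[OXO/XXO/.X.] end (terminal -1, O#2); searched OXO/X.O/.X. to 4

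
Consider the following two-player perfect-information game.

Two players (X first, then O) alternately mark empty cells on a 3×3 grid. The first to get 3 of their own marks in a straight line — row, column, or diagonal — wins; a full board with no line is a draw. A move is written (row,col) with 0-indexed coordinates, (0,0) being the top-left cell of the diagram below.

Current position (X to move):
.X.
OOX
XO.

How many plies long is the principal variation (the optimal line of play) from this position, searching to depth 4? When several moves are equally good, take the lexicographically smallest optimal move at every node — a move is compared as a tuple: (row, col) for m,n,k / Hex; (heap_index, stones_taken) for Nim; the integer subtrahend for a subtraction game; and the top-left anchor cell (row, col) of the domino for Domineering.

ply 1, X at .X./OOX/XO. | (0,0)=+0→XX./OOX/XO.; (0,2)=+1→.XX/OOX/XO.*; (2,2)=+0→.X./OOX/XOX
ply 2, O at .XX/OOX/XO. | (0,0)=-1→OXX/OOX/XO.*; (2,2)=-1→.XX/OOX/XOO
ply 3, X at OXX/OOX/XO. | (2,2)=+1→OXX/OOX/XOX*
ply 4: OXX/OOX/XOX is terminal -1 (O); from .X./OOX/XO. depth 4

PV length from [.X./OOX/XO.]: 3 plies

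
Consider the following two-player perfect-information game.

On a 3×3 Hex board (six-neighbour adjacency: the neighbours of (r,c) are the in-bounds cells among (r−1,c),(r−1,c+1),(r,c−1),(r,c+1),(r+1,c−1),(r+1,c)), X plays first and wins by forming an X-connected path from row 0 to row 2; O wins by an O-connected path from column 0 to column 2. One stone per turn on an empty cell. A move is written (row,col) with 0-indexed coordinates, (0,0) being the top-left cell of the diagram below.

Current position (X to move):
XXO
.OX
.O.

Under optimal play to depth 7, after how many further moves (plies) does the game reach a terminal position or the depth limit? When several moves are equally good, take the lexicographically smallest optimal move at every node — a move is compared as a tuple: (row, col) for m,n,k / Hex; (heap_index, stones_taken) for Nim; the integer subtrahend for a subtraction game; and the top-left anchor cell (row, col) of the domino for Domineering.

PV length from [XXO/.OX/.O.]: 2 plies

p1 X@[XXO/.OX/.O.]: (1,0)[XXO/XOX/.O.]-1* (2,0)[XXO/.OX/XO.]-1 (2,2)[XXO/.OX/.OX]-1
p2 O@[XXO/XOX/.O.]: (2,0)[XXO/XOX/OO.]+1* (2,2)[XXO/XOX/.OO]-1
p3 X@[XXO/XOX/OO.] terminal -1; root [XXO/.OX/.O.] d7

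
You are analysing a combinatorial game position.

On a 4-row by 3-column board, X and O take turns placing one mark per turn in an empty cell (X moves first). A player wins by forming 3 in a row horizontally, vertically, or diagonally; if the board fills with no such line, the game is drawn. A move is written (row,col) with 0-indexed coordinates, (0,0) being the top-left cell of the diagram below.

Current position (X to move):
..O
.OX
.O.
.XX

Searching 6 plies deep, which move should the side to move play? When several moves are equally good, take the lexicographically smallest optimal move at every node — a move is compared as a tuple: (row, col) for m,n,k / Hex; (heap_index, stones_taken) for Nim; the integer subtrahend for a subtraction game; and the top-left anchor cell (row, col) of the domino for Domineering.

p1 X@[..O/.OX/.O./.XX]: (0,0)[X.O/.OX/.O./.XX]-1 (0,1)[.XO/.OX/.O./.XX]-1 (1,0)[..O/XOX/.O./.XX]-1 (2,0)[..O/.OX/XO./.XX]-1 (2,2)[..O/.OX/.OX/.XX]+1* (3,0)[..O/.OX/.O./XXX]+1
p2 O@[..O/.OX/.OX/.XX] terminal -1; root [..O/.OX/.O./.XX] d6

X's best at [..O/.OX/.O./.XX]: (2,2)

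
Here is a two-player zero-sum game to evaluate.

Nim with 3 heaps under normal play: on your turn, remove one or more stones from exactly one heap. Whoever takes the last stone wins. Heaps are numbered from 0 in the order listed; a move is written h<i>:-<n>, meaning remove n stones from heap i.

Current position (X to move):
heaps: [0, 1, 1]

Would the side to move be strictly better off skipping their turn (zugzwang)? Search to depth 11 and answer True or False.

zugzwang((0,1,1), X) = True

[(0,1,1)] X move#1: h1:-1:-1/(0,0,1)*, h2:-1:-1/(0,1,0)
[(0,0,1)] O move#2: h2:-1:+1/(0,0,0)*
[(0,0,0)] end (terminal -1, X#3); searched (0,1,1) to 11
suppose X passes — search the same position with O to move:
pass> [(0,1,1)] O move#1: h1:-1:-1/(0,0,1)*, h2:-1:-1/(0,1,0)
pass> [(0,0,1)] X move#2: h2:-1:+1/(0,0,0)*
pass> [(0,0,0)] end (terminal -1, O#3); searched (0,1,1) to 11
for X: play -1, pass +1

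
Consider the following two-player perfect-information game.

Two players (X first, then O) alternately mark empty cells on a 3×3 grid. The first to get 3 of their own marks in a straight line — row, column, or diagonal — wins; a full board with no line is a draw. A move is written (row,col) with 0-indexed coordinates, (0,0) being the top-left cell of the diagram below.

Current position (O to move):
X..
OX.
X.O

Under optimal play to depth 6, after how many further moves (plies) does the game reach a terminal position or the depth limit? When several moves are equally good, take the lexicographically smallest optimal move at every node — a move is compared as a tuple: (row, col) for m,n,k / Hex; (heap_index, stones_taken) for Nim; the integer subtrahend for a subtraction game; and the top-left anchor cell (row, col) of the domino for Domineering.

PV length from [X../OX./X.O]: 4 plies

[X../OX./X.O] O move#1: (0,1):-1/XO./OX./X.O, (0,2):+0/X.O/OX./X.O*, (1,2):-1/X../OXO/X.O, (2,1):-1/X../OX./XOO
[X.O/OX./X.O] X move#2: (0,1):-1/XXO/OX./X.O, (1,2):+0/X.O/OXX/X.O*, (2,1):-1/X.O/OX./XXO
[X.O/OXX/X.O] O move#3: (0,1):+0/XOO/OXX/X.O*, (2,1):+0/X.O/OXX/XOO
[XOO/OXX/X.O] X move#4: (2,1):+0/XOO/OXX/XXO*
[XOO/OXX/XXO] end (terminal +0, O#5); searched X../OX./X.O to 6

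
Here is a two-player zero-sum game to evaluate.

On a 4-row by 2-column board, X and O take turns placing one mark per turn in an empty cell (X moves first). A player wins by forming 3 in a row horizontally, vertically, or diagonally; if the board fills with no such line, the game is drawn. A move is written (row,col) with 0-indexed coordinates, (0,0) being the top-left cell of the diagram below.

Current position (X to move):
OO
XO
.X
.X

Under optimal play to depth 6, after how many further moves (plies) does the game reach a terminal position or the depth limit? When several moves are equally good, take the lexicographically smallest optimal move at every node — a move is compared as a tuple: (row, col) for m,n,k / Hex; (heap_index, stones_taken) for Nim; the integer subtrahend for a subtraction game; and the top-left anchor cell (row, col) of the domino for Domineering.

PV length from [OO/XO/.X/.X]: 2 plies

p1 X@[OO/XO/.X/.X]: (2,0)[OO/XO/XX/.X]+0* (3,0)[OO/XO/.X/XX]+0
p2 O@[OO/XO/XX/.X]: (3,0)[OO/XO/XX/OX]+0*
p3 X@[OO/XO/XX/OX] terminal +0; root [OO/XO/.X/.X] d6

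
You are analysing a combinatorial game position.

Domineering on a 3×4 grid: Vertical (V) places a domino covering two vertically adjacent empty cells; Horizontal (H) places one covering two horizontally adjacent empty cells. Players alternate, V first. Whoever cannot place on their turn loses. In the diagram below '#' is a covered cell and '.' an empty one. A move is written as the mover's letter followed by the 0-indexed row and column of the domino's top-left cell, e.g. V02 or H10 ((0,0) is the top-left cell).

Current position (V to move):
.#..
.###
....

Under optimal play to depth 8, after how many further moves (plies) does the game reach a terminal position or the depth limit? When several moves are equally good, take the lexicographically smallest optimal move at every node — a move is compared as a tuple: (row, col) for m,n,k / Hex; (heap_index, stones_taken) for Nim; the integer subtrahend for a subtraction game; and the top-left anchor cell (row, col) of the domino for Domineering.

PV length from [.#../.###/....]: 2 plies

ply 1, V at .#../.###/.... | V00=-1→##../####/....*; V10=-1→.#../####/#...
ply 2, H at ##../####/.... | H02=+1→####/####/....*; H20=+1→##../####/##..; H21=+1→##../####/.##.; H22=+1→##../####/..##
ply 3: ####/####/.... is terminal -1 (V); from .#../.###/.... depth 8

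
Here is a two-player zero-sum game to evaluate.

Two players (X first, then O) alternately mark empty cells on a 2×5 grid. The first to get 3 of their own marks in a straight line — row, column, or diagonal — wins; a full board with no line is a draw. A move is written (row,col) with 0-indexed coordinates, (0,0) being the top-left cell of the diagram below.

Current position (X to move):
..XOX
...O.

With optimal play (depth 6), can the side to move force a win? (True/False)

[..XOX/...O.] X move#1: (0,0):+0/X.XOX/...O.*, (0,1):+0/.XXOX/...O., (1,0):-1/..XOX/X..O., (1,1):+0/..XOX/.X.O., (1,2):+0/..XOX/..XO., (1,4):+0/..XOX/...OX
[X.XOX/...O.] O move#2: (0,1):+0/XOXOX/...O.*, (1,0):-1/X.XOX/O..O., (1,1):-1/X.XOX/.O.O., (1,2):-1/X.XOX/..OO., (1,4):-1/X.XOX/...OO
[XOXOX/...O.] X move#3: (1,0):-1/XOXOX/X..O., (1,1):+0/XOXOX/.X.O.*, (1,2):+0/XOXOX/..XO., (1,4):+0/XOXOX/...OX
[XOXOX/.X.O.] O move#4: (1,0):+0/XOXOX/OX.O.*, (1,2):+0/XOXOX/.XOO., (1,4):+0/XOXOX/.X.OO
[XOXOX/OX.O.] X move#5: (1,2):+0/XOXOX/OXXO.*, (1,4):+0/XOXOX/OX.OX
[XOXOX/OXXO.] O move#6: (1,4):+0/XOXOX/OXXOO*
[XOXOX/OXXOO] end (terminal +0, X#7); searched ..XOX/...O. to 6

X winning at [..XOX/...O.]: False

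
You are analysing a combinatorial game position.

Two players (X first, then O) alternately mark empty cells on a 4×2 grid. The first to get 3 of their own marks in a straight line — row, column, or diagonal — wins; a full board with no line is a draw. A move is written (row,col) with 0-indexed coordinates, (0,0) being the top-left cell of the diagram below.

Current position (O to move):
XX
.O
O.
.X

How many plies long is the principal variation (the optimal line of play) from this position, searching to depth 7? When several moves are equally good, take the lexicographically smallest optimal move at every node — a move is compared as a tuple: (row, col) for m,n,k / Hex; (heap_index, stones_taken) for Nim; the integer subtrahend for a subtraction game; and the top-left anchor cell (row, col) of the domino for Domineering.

PV length from [XX/.O/O./.X]: 3 plies

p1 O@[XX/.O/O./.X]: (1,0)[XX/OO/O./.X]+0* (2,1)[XX/.O/OO/.X]+0 (3,0)[XX/.O/O./OX]+0
p2 X@[XX/OO/O./.X]: (2,1)[XX/OO/OX/.X]-1 (3,0)[XX/OO/O./XX]+0*
p3 O@[XX/OO/O./XX]: (2,1)[XX/OO/OO/XX]+0*
p4 X@[XX/OO/OO/XX] terminal +0; root [XX/.O/O./.X] d7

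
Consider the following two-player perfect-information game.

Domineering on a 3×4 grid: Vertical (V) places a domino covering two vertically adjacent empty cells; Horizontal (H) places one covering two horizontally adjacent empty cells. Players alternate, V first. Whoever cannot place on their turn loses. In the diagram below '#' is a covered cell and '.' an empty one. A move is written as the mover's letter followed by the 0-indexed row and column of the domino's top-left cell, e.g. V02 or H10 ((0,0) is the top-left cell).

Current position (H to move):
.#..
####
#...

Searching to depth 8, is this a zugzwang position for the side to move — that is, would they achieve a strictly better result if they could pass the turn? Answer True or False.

p1 H@[.#../####/#...]: H02[.###/####/#...]+1* H21[.#../####/###.]+1 H22[.#../####/#.##]+1
p2 V@[.###/####/#...] terminal -1; root [.#../####/#...] d8
if H skipped the turn, V would face:
~ p1 V@[.#../####/#...] terminal -1; root [.#../####/#...] d8
compare (H): move=+1 vs pass=+1

zugzwang(.#../####/#..., H) = False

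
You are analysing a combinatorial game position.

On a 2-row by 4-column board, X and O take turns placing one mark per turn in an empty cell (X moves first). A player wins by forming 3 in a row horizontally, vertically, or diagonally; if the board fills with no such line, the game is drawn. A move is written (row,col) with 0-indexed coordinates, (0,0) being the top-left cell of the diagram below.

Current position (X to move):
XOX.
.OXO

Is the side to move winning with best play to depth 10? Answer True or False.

X winning at [XOX./.OXO]: False

p1 X@[XOX./.OXO]: (0,3)[XOXX/.OXO]+0* (1,0)[XOX./XOXO]+0
p2 O@[XOXX/.OXO]: (1,0)[XOXX/OOXO]+0*
p3 X@[XOXX/OOXO] terminal +0; root [XOX./.OXO] d10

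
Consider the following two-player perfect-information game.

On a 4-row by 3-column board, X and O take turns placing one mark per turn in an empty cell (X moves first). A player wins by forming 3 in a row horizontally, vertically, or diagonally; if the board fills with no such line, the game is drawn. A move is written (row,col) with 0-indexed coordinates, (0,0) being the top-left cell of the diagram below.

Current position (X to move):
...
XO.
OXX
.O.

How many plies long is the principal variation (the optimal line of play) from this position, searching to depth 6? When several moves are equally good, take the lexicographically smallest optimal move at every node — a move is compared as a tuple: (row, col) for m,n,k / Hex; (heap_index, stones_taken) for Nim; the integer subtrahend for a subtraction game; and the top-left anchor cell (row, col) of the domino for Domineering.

ply 1, X at .../XO./OXX/.O. | (0,0)=-1→X../XO./OXX/.O.; (0,1)=-1→.X./XO./OXX/.O.; (0,2)=+1→..X/XO./OXX/.O.*; (1,2)=-1→.../XOX/OXX/.O.; (3,0)=-1→.../XO./OXX/XO.; (3,2)=+1→.../XO./OXX/.OX
ply 2, O at ..X/XO./OXX/.O. | (0,0)=-1→O.X/XO./OXX/.O.*; (0,1)=-1→.OX/XO./OXX/.O.; (1,2)=-1→..X/XOO/OXX/.O.; (3,0)=-1→..X/XO./OXX/OO.; (3,2)=-1→..X/XO./OXX/.OO
ply 3, X at O.X/XO./OXX/.O. | (0,1)=+1→OXX/XO./OXX/.O.*; (1,2)=+1→O.X/XOX/OXX/.O.; (3,0)=+1→O.X/XO./OXX/XO.; (3,2)=+1→O.X/XO./OXX/.OX
ply 4, O at OXX/XO./OXX/.O. | (1,2)=-1→OXX/XOO/OXX/.O.*; (3,0)=-1→OXX/XO./OXX/OO.; (3,2)=-1→OXX/XO./OXX/.OO
ply 5, X at OXX/XOO/OXX/.O. | (3,0)=+0→OXX/XOO/OXX/XO.; (3,2)=+1→OXX/XOO/OXX/.OX*
ply 6: OXX/XOO/OXX/.OX is terminal -1 (O); from .../XO./OXX/.O. depth 6

PV length from [.../XO./OXX/.O.]: 5 plies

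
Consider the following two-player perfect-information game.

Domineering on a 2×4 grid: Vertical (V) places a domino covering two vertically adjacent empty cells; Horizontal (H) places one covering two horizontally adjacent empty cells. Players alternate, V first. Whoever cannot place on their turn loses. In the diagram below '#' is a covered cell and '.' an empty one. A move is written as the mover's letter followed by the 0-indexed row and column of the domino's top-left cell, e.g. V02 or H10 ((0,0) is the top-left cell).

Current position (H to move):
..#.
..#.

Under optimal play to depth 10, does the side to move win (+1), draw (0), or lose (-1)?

p1 H@[..#./..#.]: H00[###./..#.]+1* H10[..#./###.]+1
p2 V@[###./..#.]: V03[####/..##]-1*
p3 H@[####/..##]: H10[####/####]+1*
p4 V@[####/####] terminal -1; root [..#./..#.] d10

value(..#./..#., H) = +1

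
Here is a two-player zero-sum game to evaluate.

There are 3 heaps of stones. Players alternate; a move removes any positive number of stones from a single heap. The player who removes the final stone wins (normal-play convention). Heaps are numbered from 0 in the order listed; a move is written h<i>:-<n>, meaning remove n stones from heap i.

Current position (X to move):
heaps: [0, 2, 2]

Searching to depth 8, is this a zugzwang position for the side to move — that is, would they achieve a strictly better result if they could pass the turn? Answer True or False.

p1 X@[(0,2,2)]: h1:-1[(0,1,2)]-1* h1:-2[(0,0,2)]-1 h2:-1[(0,2,1)]-1 h2:-2[(0,2,0)]-1
p2 O@[(0,1,2)]: h1:-1[(0,0,2)]-1 h2:-1[(0,1,1)]+1* h2:-2[(0,1,0)]-1
p3 X@[(0,1,1)]: h1:-1[(0,0,1)]-1* h2:-1[(0,1,0)]-1
p4 O@[(0,0,1)]: h2:-1[(0,0,0)]+1*
p5 X@[(0,0,0)] terminal -1; root [(0,2,2)] d8
pass branch (O moves first from the same position):
  | p1 O@[(0,2,2)]: h1:-1[(0,1,2)]-1* h1:-2[(0,0,2)]-1 h2:-1[(0,2,1)]-1 h2:-2[(0,2,0)]-1
  | p2 X@[(0,1,2)]: h1:-1[(0,0,2)]-1 h2:-1[(0,1,1)]+1* h2:-2[(0,1,0)]-1
  | p3 O@[(0,1,1)]: h1:-1[(0,0,1)]-1* h2:-1[(0,1,0)]-1
  | p4 X@[(0,0,1)]: h2:-1[(0,0,0)]+1*
  | p5 O@[(0,0,0)] terminal -1; root [(0,2,2)] d8
X moving scores -1; X passing scores +1

zugzwang((0,2,2), X) = True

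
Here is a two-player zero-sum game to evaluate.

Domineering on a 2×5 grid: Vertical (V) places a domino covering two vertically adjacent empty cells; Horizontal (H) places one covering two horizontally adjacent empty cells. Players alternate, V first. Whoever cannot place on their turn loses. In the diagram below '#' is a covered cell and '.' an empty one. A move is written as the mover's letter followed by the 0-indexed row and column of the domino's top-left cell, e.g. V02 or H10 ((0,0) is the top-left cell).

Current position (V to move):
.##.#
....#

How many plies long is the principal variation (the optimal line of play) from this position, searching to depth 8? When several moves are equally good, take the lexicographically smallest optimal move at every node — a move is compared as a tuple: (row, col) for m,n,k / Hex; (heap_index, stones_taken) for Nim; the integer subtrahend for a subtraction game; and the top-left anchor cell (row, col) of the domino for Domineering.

PV length from [.##.#/....#]: 2 plies

p1 V@[.##.#/....#]: V00[###.#/#...#]-1* V03[.####/...##]-1
p2 H@[###.#/#...#]: H11[###.#/###.#]-1 H12[###.#/#.###]+1*
p3 V@[###.#/#.###] terminal -1; root [.##.#/....#] d8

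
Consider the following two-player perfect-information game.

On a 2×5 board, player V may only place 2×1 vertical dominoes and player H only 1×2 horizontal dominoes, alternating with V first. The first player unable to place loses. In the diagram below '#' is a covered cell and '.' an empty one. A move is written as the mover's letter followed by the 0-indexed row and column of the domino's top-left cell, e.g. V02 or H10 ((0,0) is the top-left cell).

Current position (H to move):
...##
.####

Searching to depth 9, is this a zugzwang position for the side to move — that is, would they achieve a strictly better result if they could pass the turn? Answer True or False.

zugzwang(...##/.####, H) = False

ply 1, H at ...##/.#### | H00=+1→##.##/.####*; H01=-1→.####/.####
ply 2: ##.##/.#### is terminal -1 (V); from ...##/.#### depth 9
suppose H passes — search the same position with V to move:
pass> ply 1, V at ...##/.#### | V00=-1→#..##/#####*
pass> ply 2, H at #..##/##### | H01=+1→#####/#####*
pass> ply 3: #####/##### is terminal -1 (V); from ...##/.#### depth 9
for H: play +1, pass +1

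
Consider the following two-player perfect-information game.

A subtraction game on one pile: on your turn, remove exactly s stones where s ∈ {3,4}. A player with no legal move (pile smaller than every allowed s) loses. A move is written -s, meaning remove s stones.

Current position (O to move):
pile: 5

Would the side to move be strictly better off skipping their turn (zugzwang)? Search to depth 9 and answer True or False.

zugzwang(5, O) = False

p1 O@[5]: -3[2]+1* -4[1]+1
p2 X@[2] terminal -1; root [5] d9
pass branch (X moves first from the same position):
  | p1 X@[5]: -3[2]+1* -4[1]+1
  | p2 O@[2] terminal -1; root [5] d9
O moving scores +1; O passing scores -1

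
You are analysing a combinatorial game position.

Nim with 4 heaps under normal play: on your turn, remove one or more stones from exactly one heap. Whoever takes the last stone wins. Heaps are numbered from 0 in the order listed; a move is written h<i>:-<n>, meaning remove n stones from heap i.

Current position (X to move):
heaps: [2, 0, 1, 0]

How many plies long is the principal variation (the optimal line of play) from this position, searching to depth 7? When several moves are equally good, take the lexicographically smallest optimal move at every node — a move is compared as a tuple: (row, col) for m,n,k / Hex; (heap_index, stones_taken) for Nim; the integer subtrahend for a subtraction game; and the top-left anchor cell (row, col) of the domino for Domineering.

p1 X@[(2,0,1,0)]: h0:-1[(1,0,1,0)]+1* h0:-2[(0,0,1,0)]-1 h2:-1[(2,0,0,0)]-1
p2 O@[(1,0,1,0)]: h0:-1[(0,0,1,0)]-1* h2:-1[(1,0,0,0)]-1
p3 X@[(0,0,1,0)]: h2:-1[(0,0,0,0)]+1*
p4 O@[(0,0,0,0)] terminal -1; root [(2,0,1,0)] d7

PV length from [(2,0,1,0)]: 3 plies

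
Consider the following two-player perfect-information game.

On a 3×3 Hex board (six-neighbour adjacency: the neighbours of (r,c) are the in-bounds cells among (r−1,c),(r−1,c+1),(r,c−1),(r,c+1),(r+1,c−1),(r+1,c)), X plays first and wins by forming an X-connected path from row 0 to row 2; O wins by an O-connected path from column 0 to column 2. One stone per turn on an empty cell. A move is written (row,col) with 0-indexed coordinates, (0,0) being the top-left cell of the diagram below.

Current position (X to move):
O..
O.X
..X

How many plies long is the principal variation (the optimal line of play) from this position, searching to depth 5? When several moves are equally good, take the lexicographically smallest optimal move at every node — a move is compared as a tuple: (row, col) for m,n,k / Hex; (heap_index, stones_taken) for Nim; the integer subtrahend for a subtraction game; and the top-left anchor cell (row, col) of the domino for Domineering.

PV length from [O../O.X/..X]: 3 plies

ply 1, X at O../O.X/..X | (0,1)=+1→OX./O.X/..X*; (0,2)=+1→O.X/O.X/..X; (1,1)=+1→O../OXX/..X; (2,0)=-1→O../O.X/X.X; (2,1)=-1→O../O.X/.XX
ply 2, O at OX./O.X/..X | (0,2)=-1→OXO/O.X/..X*; (1,1)=-1→OX./OOX/..X; (2,0)=-1→OX./O.X/O.X; (2,1)=-1→OX./O.X/.OX
ply 3, X at OXO/O.X/..X | (1,1)=+1→OXO/OXX/..X*; (2,0)=-1→OXO/O.X/X.X; (2,1)=-1→OXO/O.X/.XX
ply 4: OXO/OXX/..X is terminal -1 (O); from O../O.X/..X depth 5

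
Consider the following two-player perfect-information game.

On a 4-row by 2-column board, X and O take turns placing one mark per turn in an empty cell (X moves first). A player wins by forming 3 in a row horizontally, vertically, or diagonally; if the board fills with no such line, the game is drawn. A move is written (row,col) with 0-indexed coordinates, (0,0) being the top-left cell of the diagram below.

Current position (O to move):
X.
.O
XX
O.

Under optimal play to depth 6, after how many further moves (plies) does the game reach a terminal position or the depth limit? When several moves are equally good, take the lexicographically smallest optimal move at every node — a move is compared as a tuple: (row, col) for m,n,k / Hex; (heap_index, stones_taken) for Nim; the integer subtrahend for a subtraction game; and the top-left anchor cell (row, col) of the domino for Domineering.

p1 O@[X./.O/XX/O.]: (0,1)[XO/.O/XX/O.]-1 (1,0)[X./OO/XX/O.]+0* (3,1)[X./.O/XX/OO]-1
p2 X@[X./OO/XX/O.]: (0,1)[XX/OO/XX/O.]+0* (3,1)[X./OO/XX/OX]+0
p3 O@[XX/OO/XX/O.]: (3,1)[XX/OO/XX/OO]+0*
p4 X@[XX/OO/XX/OO] terminal +0; root [X./.O/XX/O.] d6

PV length from [X./.O/XX/O.]: 3 plies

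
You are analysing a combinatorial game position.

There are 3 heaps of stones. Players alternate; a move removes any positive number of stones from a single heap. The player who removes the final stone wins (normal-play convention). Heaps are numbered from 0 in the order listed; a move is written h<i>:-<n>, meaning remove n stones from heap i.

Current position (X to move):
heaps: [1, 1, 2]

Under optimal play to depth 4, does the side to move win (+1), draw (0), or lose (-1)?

p1 X@[(1,1,2)]: h0:-1[(0,1,2)]-1 h1:-1[(1,0,2)]-1 h2:-1[(1,1,1)]-1 h2:-2[(1,1,0)]+1*
p2 O@[(1,1,0)]: h0:-1[(0,1,0)]-1* h1:-1[(1,0,0)]-1
p3 X@[(0,1,0)]: h1:-1[(0,0,0)]+1*
p4 O@[(0,0,0)] terminal -1; root [(1,1,2)] d4

value((1,1,2), X) = +1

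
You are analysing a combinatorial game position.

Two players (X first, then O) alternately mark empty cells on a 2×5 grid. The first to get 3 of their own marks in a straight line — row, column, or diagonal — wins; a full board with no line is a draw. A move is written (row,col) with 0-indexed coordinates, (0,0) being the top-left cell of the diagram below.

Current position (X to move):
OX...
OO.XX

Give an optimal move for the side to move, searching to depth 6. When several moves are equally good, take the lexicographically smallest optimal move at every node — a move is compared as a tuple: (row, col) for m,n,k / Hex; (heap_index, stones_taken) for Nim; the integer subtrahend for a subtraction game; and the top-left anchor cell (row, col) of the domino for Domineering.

X's best at [OX.../OO.XX]: (1,2)

[OX.../OO.XX] X move#1: (0,2):-1/OXX../OO.XX, (0,3):-1/OX.X./OO.XX, (0,4):-1/OX..X/OO.XX, (1,2):+1/OX.../OOXXX*
[OX.../OOXXX] end (terminal -1, O#2); searched OX.../OO.XX to 6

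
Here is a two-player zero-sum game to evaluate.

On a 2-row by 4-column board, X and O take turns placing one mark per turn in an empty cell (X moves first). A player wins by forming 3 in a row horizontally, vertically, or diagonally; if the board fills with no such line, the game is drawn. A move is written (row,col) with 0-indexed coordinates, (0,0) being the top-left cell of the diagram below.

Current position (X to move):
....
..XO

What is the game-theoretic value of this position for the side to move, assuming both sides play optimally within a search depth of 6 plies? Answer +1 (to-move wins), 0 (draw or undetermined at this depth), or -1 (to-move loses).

ply 1, X at ..../..XO | (0,0)=+0→X.../..XO*; (0,1)=+0→.X../..XO; (0,2)=+0→..X./..XO; (0,3)=+0→...X/..XO; (1,0)=+0→..../X.XO; (1,1)=+0→..../.XXO
ply 2, O at X.../..XO | (0,1)=+0→XO../..XO*; (0,2)=+0→X.O./..XO; (0,3)=+0→X..O/..XO; (1,0)=+0→X.../O.XO; (1,1)=+0→X.../.OXO
ply 3, X at XO../..XO | (0,2)=+0→XOX./..XO*; (0,3)=+0→XO.X/..XO; (1,0)=+0→XO../X.XO; (1,1)=+0→XO../.XXO
ply 4, O at XOX./..XO | (0,3)=+0→XOXO/..XO*; (1,0)=+0→XOX./O.XO; (1,1)=+0→XOX./.OXO
ply 5, X at XOXO/..XO | (1,0)=+0→XOXO/X.XO*; (1,1)=+0→XOXO/.XXO
ply 6, O at XOXO/X.XO | (1,1)=+0→XOXO/XOXO*
ply 7: XOXO/XOXO is terminal +0 (X); from ..../..XO depth 6

value(..../..XO, X) = 0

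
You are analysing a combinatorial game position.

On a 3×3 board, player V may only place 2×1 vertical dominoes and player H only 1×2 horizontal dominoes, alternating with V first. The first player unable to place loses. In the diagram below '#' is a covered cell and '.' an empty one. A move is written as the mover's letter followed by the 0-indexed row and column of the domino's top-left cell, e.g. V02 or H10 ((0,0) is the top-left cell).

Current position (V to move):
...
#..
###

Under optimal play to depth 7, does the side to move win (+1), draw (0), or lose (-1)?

value(.../#../###, V) = +1

[.../#../###] V move#1: V01:+1/.#./##./###*, V02:-1/..#/#.#/###
[.#./##./###] end (terminal -1, H#2); searched .../#../### to 7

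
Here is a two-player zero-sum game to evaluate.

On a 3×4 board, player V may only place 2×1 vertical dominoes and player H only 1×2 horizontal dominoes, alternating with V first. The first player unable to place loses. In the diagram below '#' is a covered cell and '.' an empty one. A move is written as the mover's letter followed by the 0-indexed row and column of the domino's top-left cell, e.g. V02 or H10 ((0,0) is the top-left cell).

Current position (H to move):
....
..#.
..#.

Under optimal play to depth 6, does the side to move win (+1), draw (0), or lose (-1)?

value(..../..#./..#., H) = +1

p1 H@[..../..#./..#.]: H00[##../..#./..#.]-1 H01[.##./..#./..#.]-1 H02[..##/..#./..#.]-1 H10[..../###./..#.]+1* H20[..../..#./###.]-1
p2 V@[..../###./..#.]: V03[...#/####/..#.]-1* V13[..../####/..##]-1
p3 H@[...#/####/..#.]: H00[##.#/####/..#.]+1* H01[.###/####/..#.]+1 H20[...#/####/###.]+1
p4 V@[##.#/####/..#.] terminal -1; root [..../..#./..#.] d6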